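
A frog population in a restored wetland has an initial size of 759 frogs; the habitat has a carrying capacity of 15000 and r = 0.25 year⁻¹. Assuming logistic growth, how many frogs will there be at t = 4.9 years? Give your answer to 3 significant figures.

A = (K − N₀)/N₀ = (15000 − 759)/759 = 18.763.
N(t) = K/(1 + A·e^(−rt)) = 15000/(1 + 18.763×e^(−0.25×4.9)).
e^(−1.225) = 0.29376; denominator = 1 + 18.763×0.29376 = 6.5117.
N = 15000/6.5117 = 2303.54.

2300 frogs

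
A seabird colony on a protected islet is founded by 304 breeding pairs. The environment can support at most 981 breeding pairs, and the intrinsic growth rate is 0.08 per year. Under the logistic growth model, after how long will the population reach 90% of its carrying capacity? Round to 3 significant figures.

37.5 years

A = (K − N₀)/N₀ = (981 − 304)/304 = 2.227.
Solve 981/(1 + 2.227·e^(−0.08t)) = 882.9: 1 + 2.227·e^(−0.08t) = 1.1111, so e^(−0.08t) = 0.0498933.
−0.08·t = ln(0.0498933) = -2.9979, so t = 2.9979/0.08 = 37.473.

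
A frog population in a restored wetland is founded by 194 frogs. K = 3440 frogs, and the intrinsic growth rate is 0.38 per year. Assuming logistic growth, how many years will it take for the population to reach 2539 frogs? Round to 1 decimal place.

A = (K − N₀)/N₀ = (3440 − 194)/194 = 16.732.
Solve 3440/(1 + 16.732·e^(−0.38t)) = 2539: 1 + 16.732·e^(−0.38t) = 1.3549, so e^(−0.38t) = 0.0212088.
−0.38·t = ln(0.0212088) = -3.8533, so t = 3.8533/0.38 = 10.14.

10.1 years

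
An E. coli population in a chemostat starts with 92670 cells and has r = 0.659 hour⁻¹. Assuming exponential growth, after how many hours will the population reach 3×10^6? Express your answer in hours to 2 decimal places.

Set N₀·e^(rt) = 3×10^6: e^(0.659·t) = 3×10^6/92670 = 32.373.
0.659·t = ln(32.373) = 3.4773, so t = 3.4773/0.659 = 5.2767.

5.28 hours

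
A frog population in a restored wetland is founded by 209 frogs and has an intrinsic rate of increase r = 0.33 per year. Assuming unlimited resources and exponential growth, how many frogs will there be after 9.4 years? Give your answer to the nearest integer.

4649 frogs

N(t) = N₀·e^(rt) = 209 × e^(0.33×9.4) = 209 × e^3.102.
e^3.102 ≈ 22.242, so N ≈ 209 × 22.242 = 4648.66.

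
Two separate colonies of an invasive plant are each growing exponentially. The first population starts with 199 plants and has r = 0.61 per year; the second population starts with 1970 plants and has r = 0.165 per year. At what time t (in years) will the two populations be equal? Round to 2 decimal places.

Set 199·e^(0.61t) = 1970·e^(0.165t).
e^((0.61 − 0.165)t) = 1970/199 → e^(0.445·t) = 9.8995.
0.445·t = ln(9.8995) = 2.2925, so t = 2.2925/0.445 = 5.1516.

5.15 years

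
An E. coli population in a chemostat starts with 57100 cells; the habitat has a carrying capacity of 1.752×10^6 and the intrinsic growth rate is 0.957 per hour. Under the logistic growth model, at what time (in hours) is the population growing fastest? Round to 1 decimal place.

3.5 hours

Logistic growth is fastest at N = K/2 = 876000.
A = (K − N₀)/N₀ = 29.683. Set K/(1 + A·e^(−rt)) = K/2 → A·e^(−rt) = 1.
e^(−0.957t) = 1/29.683 = 0.0336893, so t = ln(29.683)/0.957 = 3.3906/0.957 = 3.5429.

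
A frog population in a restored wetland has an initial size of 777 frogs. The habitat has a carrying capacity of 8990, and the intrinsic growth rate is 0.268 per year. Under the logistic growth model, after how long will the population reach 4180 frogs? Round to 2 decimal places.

8.27 years

A = (K − N₀)/N₀ = (8990 − 777)/777 = 10.57.
Solve 8990/(1 + 10.57·e^(−0.268t)) = 4180: 1 + 10.57·e^(−0.268t) = 2.1507, so e^(−0.268t) = 0.108865.
−0.268·t = ln(0.108865) = -2.2176, so t = 2.2176/0.268 = 8.2748.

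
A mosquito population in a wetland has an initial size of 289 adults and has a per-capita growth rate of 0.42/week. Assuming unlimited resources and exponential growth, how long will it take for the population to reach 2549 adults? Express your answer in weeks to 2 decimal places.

Set N₀·e^(rt) = 2549: e^(0.42·t) = 2549/289 = 8.8201.
0.42·t = ln(8.8201) = 2.177, so t = 2.177/0.42 = 5.1834.

5.18 weeks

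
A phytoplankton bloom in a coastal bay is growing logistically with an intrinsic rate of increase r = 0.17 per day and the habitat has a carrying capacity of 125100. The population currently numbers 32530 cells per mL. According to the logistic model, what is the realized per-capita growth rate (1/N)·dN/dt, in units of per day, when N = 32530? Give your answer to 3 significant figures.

0.126 per day

(1/N)·dN/dt = r(1 − N/K) = 0.17 × (1 − 32530/125100).
= 0.17 × 0.73997 = 0.12579.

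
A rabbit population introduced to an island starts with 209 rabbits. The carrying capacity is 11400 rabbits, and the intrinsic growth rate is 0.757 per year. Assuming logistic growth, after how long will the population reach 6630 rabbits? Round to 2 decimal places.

5.69 years

A = (K − N₀)/N₀ = (11400 − 209)/209 = 53.545.
Solve 11400/(1 + 53.545·e^(−0.757t)) = 6630: 1 + 53.545·e^(−0.757t) = 1.7195, so e^(−0.757t) = 0.0134364.
−0.757·t = ln(0.0134364) = -4.3098, so t = 4.3098/0.757 = 5.6932.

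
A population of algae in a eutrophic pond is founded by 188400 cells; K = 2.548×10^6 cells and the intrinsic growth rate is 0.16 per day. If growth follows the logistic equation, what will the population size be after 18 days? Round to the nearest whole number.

A = (K − N₀)/N₀ = (2.548×10^6 − 188400)/188400 = 12.524.
N(t) = K/(1 + A·e^(−rt)) = 2.548×10^6/(1 + 12.524×e^(−0.16×18)).
e^(−2.88) = 0.056135; denominator = 1 + 12.524×0.056135 = 1.7031.
N = 2.548×10^6/1.7031 = 1.496135×10^6.

1496135 cells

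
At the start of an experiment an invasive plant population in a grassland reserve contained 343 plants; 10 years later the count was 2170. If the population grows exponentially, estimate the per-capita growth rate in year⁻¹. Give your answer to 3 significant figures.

From N(t) = N₀·e^(rt): e^(r·10) = 2170/343 = 6.3265.
r·10 = ln(6.3265) = 1.8448, so r = 1.8448/10 = 0.18448.

0.184 per year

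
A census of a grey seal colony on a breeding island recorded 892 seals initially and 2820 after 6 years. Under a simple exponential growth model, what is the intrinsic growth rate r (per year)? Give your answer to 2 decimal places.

From N(t) = N₀·e^(rt): e^(r·6) = 2820/892 = 3.1614.
r·6 = ln(3.1614) = 1.151, so r = 1.151/6 = 0.19184.

0.19 per year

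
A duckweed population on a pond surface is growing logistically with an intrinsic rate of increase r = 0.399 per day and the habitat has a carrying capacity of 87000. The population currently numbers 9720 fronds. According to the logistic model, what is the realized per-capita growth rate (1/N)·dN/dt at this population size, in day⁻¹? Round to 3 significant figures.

0.354 per day

(1/N)·dN/dt = r(1 − N/K) = 0.399 × (1 − 9720/87000).
= 0.399 × 0.88828 = 0.35442.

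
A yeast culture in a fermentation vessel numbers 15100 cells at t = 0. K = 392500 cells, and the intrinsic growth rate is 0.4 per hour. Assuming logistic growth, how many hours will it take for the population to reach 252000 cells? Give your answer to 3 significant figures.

A = (K − N₀)/N₀ = (392500 − 15100)/15100 = 24.993.
Solve 392500/(1 + 24.993·e^(−0.4t)) = 252000: 1 + 24.993·e^(−0.4t) = 1.5575, so e^(−0.4t) = 0.0223075.
−0.4·t = ln(0.0223075) = -3.8028, so t = 3.8028/0.4 = 9.5071.

9.51 hours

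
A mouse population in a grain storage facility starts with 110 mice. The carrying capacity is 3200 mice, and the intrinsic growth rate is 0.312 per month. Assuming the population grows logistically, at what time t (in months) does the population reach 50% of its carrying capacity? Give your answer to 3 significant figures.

10.7 months

A = (K − N₀)/N₀ = (3200 − 110)/110 = 28.091.
Solve 3200/(1 + 28.091·e^(−0.312t)) = 1600: 1 + 28.091·e^(−0.312t) = 2, so e^(−0.312t) = 0.0355987.
−0.312·t = ln(0.0355987) = -3.3354, so t = 3.3354/0.312 = 10.691.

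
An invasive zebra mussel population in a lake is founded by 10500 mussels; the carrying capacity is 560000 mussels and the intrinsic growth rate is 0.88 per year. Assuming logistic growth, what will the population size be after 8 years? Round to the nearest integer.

A = (K − N₀)/N₀ = (560000 − 10500)/10500 = 52.333.
N(t) = K/(1 + A·e^(−rt)) = 560000/(1 + 52.333×e^(−0.88×8)).
e^(−7.04) = 0.00087613; denominator = 1 + 52.333×0.00087613 = 1.0459.
N = 560000/1.0459 = 535449.

535449 mussels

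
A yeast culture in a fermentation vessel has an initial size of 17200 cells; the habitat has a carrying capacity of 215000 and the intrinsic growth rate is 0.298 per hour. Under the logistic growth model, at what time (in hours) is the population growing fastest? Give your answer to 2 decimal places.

Logistic growth is fastest at N = K/2 = 107500.
A = (K − N₀)/N₀ = 11.5. Set K/(1 + A·e^(−rt)) = K/2 → A·e^(−rt) = 1.
e^(−0.298t) = 1/11.5 = 0.0869565, so t = ln(11.5)/0.298 = 2.4423/0.298 = 8.1958.

8.20 hours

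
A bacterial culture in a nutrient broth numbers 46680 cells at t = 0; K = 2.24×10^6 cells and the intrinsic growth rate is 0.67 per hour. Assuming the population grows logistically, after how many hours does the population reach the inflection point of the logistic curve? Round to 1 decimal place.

5.7 hours

Logistic growth is fastest at N = K/2 = 1.12×10^6.
A = (K − N₀)/N₀ = 46.986. Set K/(1 + A·e^(−rt)) = K/2 → A·e^(−rt) = 1.
e^(−0.67t) = 1/46.986 = 0.0212828, so t = ln(46.986)/0.67 = 3.8499/0.67 = 5.7461.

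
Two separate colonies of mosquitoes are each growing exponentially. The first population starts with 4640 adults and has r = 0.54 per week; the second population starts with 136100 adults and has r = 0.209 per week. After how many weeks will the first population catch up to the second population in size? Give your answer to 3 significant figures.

Set 4640·e^(0.54t) = 136100·e^(0.209t).
e^((0.54 − 0.209)t) = 136100/4640 → e^(0.331·t) = 29.332.
0.331·t = ln(29.332) = 3.3787, so t = 3.3787/0.331 = 10.207.

10.2 weeks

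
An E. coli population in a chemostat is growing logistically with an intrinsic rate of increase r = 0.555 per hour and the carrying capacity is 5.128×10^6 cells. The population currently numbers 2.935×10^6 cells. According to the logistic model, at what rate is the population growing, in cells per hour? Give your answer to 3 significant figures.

697000 cells per hour

dN/dt = rN(1 − N/K) = 0.555 × 2.935×10^6 × (1 − 2.935×10^6/5.128×10^6).
1 − 2.935×10^6/5.128×10^6 = 0.42765; dN/dt = 0.555 × 2.935×10^6 × 0.42765 = 6.96613×10^5.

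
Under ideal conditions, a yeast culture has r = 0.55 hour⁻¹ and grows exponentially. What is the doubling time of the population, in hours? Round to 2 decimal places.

Doubling time t_d = ln(2)/r = 0.6931/0.55 = 1.2603.

1.26 hours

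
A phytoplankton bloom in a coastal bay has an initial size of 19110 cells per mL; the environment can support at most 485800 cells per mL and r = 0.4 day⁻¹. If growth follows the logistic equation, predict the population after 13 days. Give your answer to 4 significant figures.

428100 cells per mL

A = (K − N₀)/N₀ = (485800 − 19110)/19110 = 24.421.
N(t) = K/(1 + A·e^(−rt)) = 485800/(1 + 24.421×e^(−0.4×13)).
e^(−5.2) = 0.0055166; denominator = 1 + 24.421×0.0055166 = 1.1347.
N = 485800/1.1347 = 428123.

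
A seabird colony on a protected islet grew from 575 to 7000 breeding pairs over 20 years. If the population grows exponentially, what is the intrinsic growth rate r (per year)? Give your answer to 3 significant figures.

0.125 per year

From N(t) = N₀·e^(rt): e^(r·20) = 7000/575 = 12.174.
r·20 = ln(12.174) = 2.4993, so r = 2.4993/20 = 0.12496.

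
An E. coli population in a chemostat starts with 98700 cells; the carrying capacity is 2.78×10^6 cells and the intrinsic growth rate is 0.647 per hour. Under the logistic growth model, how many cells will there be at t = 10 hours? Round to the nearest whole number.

A = (K − N₀)/N₀ = (2.78×10^6 − 98700)/98700 = 27.166.
N(t) = K/(1 + A·e^(−rt)) = 2.78×10^6/(1 + 27.166×e^(−0.647×10)).
e^(−6.47) = 0.0015492; denominator = 1 + 27.166×0.0015492 = 1.0421.
N = 2.78×10^6/1.0421 = 2.667725×10^6.

2667725 cells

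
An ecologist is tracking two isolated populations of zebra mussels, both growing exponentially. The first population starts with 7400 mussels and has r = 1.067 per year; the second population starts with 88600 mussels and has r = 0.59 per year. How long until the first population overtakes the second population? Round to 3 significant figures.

Set 7400·e^(1.067t) = 88600·e^(0.59t).
e^((1.067 − 0.59)t) = 88600/7400 → e^(0.477·t) = 11.973.
0.477·t = ln(11.973) = 2.4827, so t = 2.4827/0.477 = 5.2047.

5.20 years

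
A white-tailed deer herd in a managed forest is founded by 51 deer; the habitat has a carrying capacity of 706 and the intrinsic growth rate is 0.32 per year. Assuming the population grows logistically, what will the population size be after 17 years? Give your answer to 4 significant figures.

668.7 deer

A = (K − N₀)/N₀ = (706 − 51)/51 = 12.843.
N(t) = K/(1 + A·e^(−rt)) = 706/(1 + 12.843×e^(−0.32×17)).
e^(−5.44) = 0.0043395; denominator = 1 + 12.843×0.0043395 = 1.0557.
N = 706/1.0557 = 668.73.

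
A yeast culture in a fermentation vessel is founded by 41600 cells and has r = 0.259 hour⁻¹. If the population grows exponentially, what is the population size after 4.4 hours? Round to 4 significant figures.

130000 cells

N(t) = N₀·e^(rt) = 41600 × e^(0.259×4.4) = 41600 × e^1.14.
e^1.14 ≈ 3.1255, so N ≈ 41600 × 3.1255 = 130022.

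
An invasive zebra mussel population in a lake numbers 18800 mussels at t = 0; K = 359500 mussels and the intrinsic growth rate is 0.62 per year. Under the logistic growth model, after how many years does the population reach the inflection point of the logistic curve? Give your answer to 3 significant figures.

Logistic growth is fastest at N = K/2 = 179750.
A = (K − N₀)/N₀ = 18.122. Set K/(1 + A·e^(−rt)) = K/2 → A·e^(−rt) = 1.
e^(−0.62t) = 1/18.122 = 0.0551805, so t = ln(18.122)/0.62 = 2.8971/0.62 = 4.6728.

4.67 years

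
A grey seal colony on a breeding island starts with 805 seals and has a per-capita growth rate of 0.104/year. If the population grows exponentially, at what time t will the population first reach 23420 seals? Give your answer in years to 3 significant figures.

Set N₀·e^(rt) = 23420: e^(0.104·t) = 23420/805 = 29.093.
0.104·t = ln(29.093) = 3.3705, so t = 3.3705/0.104 = 32.409.

32.4 years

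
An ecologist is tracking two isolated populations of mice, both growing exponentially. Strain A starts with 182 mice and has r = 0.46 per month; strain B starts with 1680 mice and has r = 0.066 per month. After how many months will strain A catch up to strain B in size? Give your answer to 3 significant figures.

Set 182·e^(0.46t) = 1680·e^(0.066t).
e^((0.46 − 0.066)t) = 1680/182 → e^(0.394·t) = 9.2308.
0.394·t = ln(9.2308) = 2.2225, so t = 2.2225/0.394 = 5.641.

5.64 months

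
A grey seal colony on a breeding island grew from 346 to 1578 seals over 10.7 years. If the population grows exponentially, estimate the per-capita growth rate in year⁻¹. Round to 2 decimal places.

From N(t) = N₀·e^(rt): e^(r·10.7) = 1578/346 = 4.5607.
r·10.7 = ln(4.5607) = 1.5175, so r = 1.5175/10.7 = 0.14182.

0.14 per year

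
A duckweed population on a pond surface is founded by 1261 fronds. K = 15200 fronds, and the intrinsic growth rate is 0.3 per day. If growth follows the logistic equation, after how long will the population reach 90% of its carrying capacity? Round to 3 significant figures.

15.3 days

A = (K − N₀)/N₀ = (15200 − 1261)/1261 = 11.054.
Solve 15200/(1 + 11.054·e^(−0.3t)) = 13680: 1 + 11.054·e^(−0.3t) = 1.1111, so e^(−0.3t) = 0.0100517.
−0.3·t = ln(0.0100517) = -4.6, so t = 4.6/0.3 = 15.333.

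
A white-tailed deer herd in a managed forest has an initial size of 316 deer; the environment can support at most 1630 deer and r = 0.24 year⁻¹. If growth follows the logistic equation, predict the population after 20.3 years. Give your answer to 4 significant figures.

A = (K − N₀)/N₀ = (1630 − 316)/316 = 4.1582.
N(t) = K/(1 + A·e^(−rt)) = 1630/(1 + 4.1582×e^(−0.24×20.3)).
e^(−4.872) = 0.007658; denominator = 1 + 4.1582×0.007658 = 1.0318.
N = 1630/1.0318 = 1579.7.

1580 deer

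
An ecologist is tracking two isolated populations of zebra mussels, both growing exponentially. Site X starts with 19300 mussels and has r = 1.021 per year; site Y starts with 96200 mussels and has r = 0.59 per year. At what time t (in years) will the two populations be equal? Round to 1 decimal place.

Set 19300·e^(1.021t) = 96200·e^(0.59t).
e^((1.021 − 0.59)t) = 96200/19300 → e^(0.431·t) = 4.9845.
0.431·t = ln(4.9845) = 1.6063, so t = 1.6063/0.431 = 3.727.

3.7 years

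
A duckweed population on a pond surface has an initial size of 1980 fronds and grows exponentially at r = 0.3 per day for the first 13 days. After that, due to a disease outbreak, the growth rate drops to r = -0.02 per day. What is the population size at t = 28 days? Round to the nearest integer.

72465 fronds

Phase 1: N(13) = 1980·e^(0.3×13) = 1980·e^3.9 = 97816.8.
Phase 2 runs for 28 − 13 = 15 days at r = -0.02.
N(28) = 97816.8·e^(-0.02×15) = 97816.8·e^-0.3 = 72464.5.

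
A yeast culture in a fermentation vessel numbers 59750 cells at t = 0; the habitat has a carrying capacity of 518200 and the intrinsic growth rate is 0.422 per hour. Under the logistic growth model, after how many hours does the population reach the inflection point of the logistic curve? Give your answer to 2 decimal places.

Logistic growth is fastest at N = K/2 = 259100.
A = (K − N₀)/N₀ = 7.6728. Set K/(1 + A·e^(−rt)) = K/2 → A·e^(−rt) = 1.
e^(−0.422t) = 1/7.6728 = 0.13033, so t = ln(7.6728)/0.422 = 2.0377/0.422 = 4.8286.

4.83 hours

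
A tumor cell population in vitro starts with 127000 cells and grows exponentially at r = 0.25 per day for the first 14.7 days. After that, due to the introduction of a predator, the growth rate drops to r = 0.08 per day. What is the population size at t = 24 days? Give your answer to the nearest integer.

Phase 1: N(14.7) = 127000·e^(0.25×14.7) = 127000·e^3.675 = 5.009979×10^6.
Phase 2 runs for 24 − 14.7 = 9.3 days at r = 0.08.
N(24) = 5.009979×10^6·e^(0.08×9.3) = 5.009979×10^6·e^0.744 = 1.054268×10^7.

10542680 cells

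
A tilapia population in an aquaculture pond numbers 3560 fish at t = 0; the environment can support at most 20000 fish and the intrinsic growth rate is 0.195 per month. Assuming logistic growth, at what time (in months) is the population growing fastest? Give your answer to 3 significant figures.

Logistic growth is fastest at N = K/2 = 10000.
A = (K − N₀)/N₀ = 4.618. Set K/(1 + A·e^(−rt)) = K/2 → A·e^(−rt) = 1.
e^(−0.195t) = 1/4.618 = 0.216545, so t = ln(4.618)/0.195 = 1.53/0.195 = 7.8459.

7.85 months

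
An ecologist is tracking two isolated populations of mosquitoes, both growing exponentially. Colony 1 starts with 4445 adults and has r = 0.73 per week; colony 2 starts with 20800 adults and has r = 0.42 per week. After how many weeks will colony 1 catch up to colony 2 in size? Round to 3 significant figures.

4.98 weeks

Set 4445·e^(0.73t) = 20800·e^(0.42t).
e^((0.73 − 0.42)t) = 20800/4445 → e^(0.31·t) = 4.6794.
0.31·t = ln(4.6794) = 1.5432, so t = 1.5432/0.31 = 4.978.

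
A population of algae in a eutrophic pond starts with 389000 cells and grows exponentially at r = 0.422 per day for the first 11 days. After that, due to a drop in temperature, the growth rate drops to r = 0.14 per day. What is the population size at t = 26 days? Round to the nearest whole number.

Phase 1: N(11) = 389000·e^(0.422×11) = 389000·e^4.642 = 4.035939×10^7.
Phase 2 runs for 26 − 11 = 15 days at r = 0.14.
N(26) = 4.035939×10^7·e^(0.14×15) = 4.035939×10^7·e^2.1 = 3.295816×10^8.

329581631 cells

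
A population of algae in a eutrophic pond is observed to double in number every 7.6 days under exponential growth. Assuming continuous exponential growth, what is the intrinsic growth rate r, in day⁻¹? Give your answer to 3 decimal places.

0.091 per day

r = ln(2)/t_d = 0.6931/7.6 = 0.091204.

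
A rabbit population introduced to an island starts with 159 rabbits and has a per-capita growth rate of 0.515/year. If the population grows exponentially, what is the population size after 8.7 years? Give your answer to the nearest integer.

N(t) = N₀·e^(rt) = 159 × e^(0.515×8.7) = 159 × e^4.481.
e^4.481 ≈ 88.279, so N ≈ 159 × 88.279 = 14036.3.

14036 rabbits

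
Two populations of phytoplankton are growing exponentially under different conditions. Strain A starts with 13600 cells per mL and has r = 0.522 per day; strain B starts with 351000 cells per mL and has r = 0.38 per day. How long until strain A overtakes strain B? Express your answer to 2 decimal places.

22.89 days

Set 13600·e^(0.522t) = 351000·e^(0.38t).
e^((0.522 − 0.38)t) = 351000/13600 → e^(0.142·t) = 25.809.
0.142·t = ln(25.809) = 3.2507, so t = 3.2507/0.142 = 22.892.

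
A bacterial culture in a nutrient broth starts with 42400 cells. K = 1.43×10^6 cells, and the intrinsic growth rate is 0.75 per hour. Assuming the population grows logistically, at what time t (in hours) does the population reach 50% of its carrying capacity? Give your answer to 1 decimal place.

4.7 hours

A = (K − N₀)/N₀ = (1.43×10^6 − 42400)/42400 = 32.726.
Solve 1.43×10^6/(1 + 32.726·e^(−0.75t)) = 715000: 1 + 32.726·e^(−0.75t) = 2, so e^(−0.75t) = 0.0305564.
−0.75·t = ln(0.0305564) = -3.4882, so t = 3.4882/0.75 = 4.6509.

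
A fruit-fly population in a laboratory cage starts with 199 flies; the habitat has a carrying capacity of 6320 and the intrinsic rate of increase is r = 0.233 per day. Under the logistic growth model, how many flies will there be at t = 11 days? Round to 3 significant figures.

1870 flies

A = (K − N₀)/N₀ = (6320 − 199)/199 = 30.759.
N(t) = K/(1 + A·e^(−rt)) = 6320/(1 + 30.759×e^(−0.233×11)).
e^(−2.563) = 0.077073; denominator = 1 + 30.759×0.077073 = 3.3707.
N = 6320/3.3707 = 1874.99.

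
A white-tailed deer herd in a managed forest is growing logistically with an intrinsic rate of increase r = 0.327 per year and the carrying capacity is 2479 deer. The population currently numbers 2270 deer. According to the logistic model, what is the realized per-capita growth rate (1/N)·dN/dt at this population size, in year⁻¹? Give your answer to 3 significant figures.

(1/N)·dN/dt = r(1 − N/K) = 0.327 × (1 − 2270/2479).
= 0.327 × 0.084308 = 0.027569.

0.0276 per year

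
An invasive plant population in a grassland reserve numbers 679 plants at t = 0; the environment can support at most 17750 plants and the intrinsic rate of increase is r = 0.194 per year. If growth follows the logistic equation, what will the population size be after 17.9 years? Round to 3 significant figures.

9970 plants

A = (K − N₀)/N₀ = (17750 − 679)/679 = 25.141.
N(t) = K/(1 + A·e^(−rt)) = 17750/(1 + 25.141×e^(−0.194×17.9)).
e^(−3.473) = 0.031036; denominator = 1 + 25.141×0.031036 = 1.7803.
N = 17750/1.7803 = 9970.26.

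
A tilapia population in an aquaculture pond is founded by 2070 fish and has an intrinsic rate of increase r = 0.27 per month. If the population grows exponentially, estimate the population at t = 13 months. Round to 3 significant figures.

69200 fish

N(t) = N₀·e^(rt) = 2070 × e^(0.27×13) = 2070 × e^3.51.
e^3.51 ≈ 33.448, so N ≈ 2070 × 33.448 = 69237.9.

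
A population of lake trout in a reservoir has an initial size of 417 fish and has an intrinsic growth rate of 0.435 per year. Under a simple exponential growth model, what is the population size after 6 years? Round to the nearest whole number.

N(t) = N₀·e^(rt) = 417 × e^(0.435×6) = 417 × e^2.61.
e^2.61 ≈ 13.599, so N ≈ 417 × 13.599 = 5670.8.

5671 fish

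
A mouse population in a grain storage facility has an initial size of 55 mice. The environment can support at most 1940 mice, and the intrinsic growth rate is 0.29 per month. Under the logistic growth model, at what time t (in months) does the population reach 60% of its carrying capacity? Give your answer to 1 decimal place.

13.6 months

A = (K − N₀)/N₀ = (1940 − 55)/55 = 34.273.
Solve 1940/(1 + 34.273·e^(−0.29t)) = 1164: 1 + 34.273·e^(−0.29t) = 1.6667, so e^(−0.29t) = 0.0194518.
−0.29·t = ln(0.0194518) = -3.9398, so t = 3.9398/0.29 = 13.586.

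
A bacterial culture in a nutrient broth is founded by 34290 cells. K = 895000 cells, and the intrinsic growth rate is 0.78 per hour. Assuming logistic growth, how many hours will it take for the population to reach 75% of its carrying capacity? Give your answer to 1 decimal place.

5.5 hours

A = (K − N₀)/N₀ = (895000 − 34290)/34290 = 25.101.
Solve 895000/(1 + 25.101·e^(−0.78t)) = 671250: 1 + 25.101·e^(−0.78t) = 1.3333, so e^(−0.78t) = 0.0132797.
−0.78·t = ln(0.0132797) = -4.3215, so t = 4.3215/0.78 = 5.5404.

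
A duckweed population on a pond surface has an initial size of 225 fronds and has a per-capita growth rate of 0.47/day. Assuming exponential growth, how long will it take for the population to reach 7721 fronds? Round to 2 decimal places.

7.52 days

Set N₀·e^(rt) = 7721: e^(0.47·t) = 7721/225 = 34.316.
0.47·t = ln(34.316) = 3.5356, so t = 3.5356/0.47 = 7.5226.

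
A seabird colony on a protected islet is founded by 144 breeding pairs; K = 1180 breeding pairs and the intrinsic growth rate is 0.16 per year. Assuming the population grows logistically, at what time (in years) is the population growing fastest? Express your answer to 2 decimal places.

Logistic growth is fastest at N = K/2 = 590.
A = (K − N₀)/N₀ = 7.1944. Set K/(1 + A·e^(−rt)) = K/2 → A·e^(−rt) = 1.
e^(−0.16t) = 1/7.1944 = 0.138996, so t = ln(7.1944)/0.16 = 1.9733/0.16 = 12.333.

12.33 years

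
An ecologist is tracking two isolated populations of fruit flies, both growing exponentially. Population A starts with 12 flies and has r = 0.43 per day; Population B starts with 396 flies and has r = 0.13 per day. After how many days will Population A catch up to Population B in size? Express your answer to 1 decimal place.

11.7 days

Set 12·e^(0.43t) = 396·e^(0.13t).
e^((0.43 − 0.13)t) = 396/12 → e^(0.3·t) = 33.
0.3·t = ln(33) = 3.4965, so t = 3.4965/0.3 = 11.655.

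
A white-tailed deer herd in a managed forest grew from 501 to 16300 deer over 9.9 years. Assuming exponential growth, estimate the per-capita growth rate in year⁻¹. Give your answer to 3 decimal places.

0.352 per year

From N(t) = N₀·e^(rt): e^(r·9.9) = 16300/501 = 32.535.
r·9.9 = ln(32.535) = 3.4823, so r = 3.4823/9.9 = 0.35175.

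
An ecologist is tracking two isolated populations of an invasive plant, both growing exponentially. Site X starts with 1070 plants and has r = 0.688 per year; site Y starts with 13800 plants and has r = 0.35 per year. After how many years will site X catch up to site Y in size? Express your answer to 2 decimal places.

7.57 years

Set 1070·e^(0.688t) = 13800·e^(0.35t).
e^((0.688 − 0.35)t) = 13800/1070 → e^(0.338·t) = 12.897.
0.338·t = ln(12.897) = 2.557, so t = 2.557/0.338 = 7.5651.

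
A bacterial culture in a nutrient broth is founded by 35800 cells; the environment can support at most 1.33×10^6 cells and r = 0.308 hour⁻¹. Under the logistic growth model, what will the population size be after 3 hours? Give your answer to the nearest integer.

86649 cells

A = (K − N₀)/N₀ = (1.33×10^6 − 35800)/35800 = 36.151.
N(t) = K/(1 + A·e^(−rt)) = 1.33×10^6/(1 + 36.151×e^(−0.308×3)).
e^(−0.924) = 0.39693; denominator = 1 + 36.151×0.39693 = 15.349.
N = 1.33×10^6/15.349 = 86649.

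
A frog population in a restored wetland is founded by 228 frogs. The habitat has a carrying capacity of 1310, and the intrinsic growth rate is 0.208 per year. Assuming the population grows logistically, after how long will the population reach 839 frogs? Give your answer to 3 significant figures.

10.3 years

A = (K − N₀)/N₀ = (1310 − 228)/228 = 4.7456.
Solve 1310/(1 + 4.7456·e^(−0.208t)) = 839: 1 + 4.7456·e^(−0.208t) = 1.5614, so e^(−0.208t) = 0.118295.
−0.208·t = ln(0.118295) = -2.1346, so t = 2.1346/0.208 = 10.262.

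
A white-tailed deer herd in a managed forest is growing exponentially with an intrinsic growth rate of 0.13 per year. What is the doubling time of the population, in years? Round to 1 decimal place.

5.3 years

Doubling time t_d = ln(2)/r = 0.6931/0.13 = 5.3319.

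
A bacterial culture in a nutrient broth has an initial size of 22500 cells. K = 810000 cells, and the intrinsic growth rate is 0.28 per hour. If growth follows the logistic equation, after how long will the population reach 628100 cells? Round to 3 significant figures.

A = (K − N₀)/N₀ = (810000 − 22500)/22500 = 35.
Solve 810000/(1 + 35·e^(−0.28t)) = 628100: 1 + 35·e^(−0.28t) = 1.2896, so e^(−0.28t) = 0.00827439.
−0.28·t = ln(0.00827439) = -4.7946, so t = 4.7946/0.28 = 17.124.

17.1 hours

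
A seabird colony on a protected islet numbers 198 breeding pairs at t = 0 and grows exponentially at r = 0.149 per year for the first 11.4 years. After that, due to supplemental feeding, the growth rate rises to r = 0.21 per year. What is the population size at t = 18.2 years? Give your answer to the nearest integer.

Phase 1: N(11.4) = 198·e^(0.149×11.4) = 198·e^1.699 = 1082.33.
Phase 2 runs for 18.2 − 11.4 = 6.8 years at r = 0.21.
N(18.2) = 1082.33·e^(0.21×6.8) = 1082.33·e^1.428 = 4513.68.

4514 breeding pairs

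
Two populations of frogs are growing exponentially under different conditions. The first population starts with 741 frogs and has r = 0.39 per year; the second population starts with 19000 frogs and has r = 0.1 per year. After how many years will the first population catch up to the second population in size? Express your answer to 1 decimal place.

Set 741·e^(0.39t) = 19000·e^(0.1t).
e^((0.39 − 0.1)t) = 19000/741 → e^(0.29·t) = 25.641.
0.29·t = ln(25.641) = 3.2442, so t = 3.2442/0.29 = 11.187.

11.2 years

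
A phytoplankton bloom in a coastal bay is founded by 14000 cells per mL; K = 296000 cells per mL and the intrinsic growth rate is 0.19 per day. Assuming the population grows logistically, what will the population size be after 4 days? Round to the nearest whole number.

28407 cells per mL

A = (K − N₀)/N₀ = (296000 − 14000)/14000 = 20.143.
N(t) = K/(1 + A·e^(−rt)) = 296000/(1 + 20.143×e^(−0.19×4)).
e^(−0.76) = 0.46767; denominator = 1 + 20.143×0.46767 = 10.42.
N = 296000/10.42 = 28406.5.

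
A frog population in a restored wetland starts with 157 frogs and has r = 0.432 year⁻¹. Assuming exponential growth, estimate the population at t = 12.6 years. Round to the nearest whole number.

36295 frogs

N(t) = N₀·e^(rt) = 157 × e^(0.432×12.6) = 157 × e^5.443.
e^5.443 ≈ 231.18, so N ≈ 157 × 231.18 = 36295.4.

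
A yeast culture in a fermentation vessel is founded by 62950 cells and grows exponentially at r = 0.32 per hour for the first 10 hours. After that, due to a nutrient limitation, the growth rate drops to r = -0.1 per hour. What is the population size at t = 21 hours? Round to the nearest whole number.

514060 cells

Phase 1: N(10) = 62950·e^(0.32×10) = 62950·e^3.2 = 1.544323×10^6.
Phase 2 runs for 21 − 10 = 11 hours at r = -0.1.
N(21) = 1.544323×10^6·e^(-0.1×11) = 1.544323×10^6·e^-1.1 = 514060.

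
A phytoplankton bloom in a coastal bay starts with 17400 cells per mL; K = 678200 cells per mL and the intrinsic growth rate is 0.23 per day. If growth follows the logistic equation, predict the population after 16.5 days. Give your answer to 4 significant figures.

A = (K − N₀)/N₀ = (678200 − 17400)/17400 = 37.977.
N(t) = K/(1 + A·e^(−rt)) = 678200/(1 + 37.977×e^(−0.23×16.5)).
e^(−3.795) = 0.022483; denominator = 1 + 37.977×0.022483 = 1.8538.
N = 678200/1.8538 = 365837.

365800 cells per mL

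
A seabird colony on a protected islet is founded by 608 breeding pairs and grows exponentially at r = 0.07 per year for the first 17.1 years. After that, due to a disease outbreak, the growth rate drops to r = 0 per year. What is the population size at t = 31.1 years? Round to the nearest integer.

Phase 1: N(17.1) = 608·e^(0.07×17.1) = 608·e^1.197 = 2012.58.
Phase 2 runs for 31.1 − 17.1 = 14 years at r = 0.
N(31.1) = 2012.58·e^(0×14) = 2012.58·e^0 = 2012.58.

2013 breeding pairs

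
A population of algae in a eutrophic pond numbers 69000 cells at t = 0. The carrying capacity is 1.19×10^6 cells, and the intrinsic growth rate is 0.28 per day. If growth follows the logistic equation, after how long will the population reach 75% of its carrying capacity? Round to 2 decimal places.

13.88 days

A = (K − N₀)/N₀ = (1.19×10^6 − 69000)/69000 = 16.246.
Solve 1.19×10^6/(1 + 16.246·e^(−0.28t)) = 892500: 1 + 16.246·e^(−0.28t) = 1.3333, so e^(−0.28t) = 0.0205174.
−0.28·t = ln(0.0205174) = -3.8865, so t = 3.8865/0.28 = 13.88.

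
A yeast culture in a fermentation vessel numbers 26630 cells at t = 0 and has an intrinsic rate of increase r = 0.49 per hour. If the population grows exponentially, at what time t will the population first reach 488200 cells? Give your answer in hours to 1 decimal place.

Set N₀·e^(rt) = 488200: e^(0.49·t) = 488200/26630 = 18.333.
0.49·t = ln(18.333) = 2.9087, so t = 2.9087/0.49 = 5.9361.

5.9 hours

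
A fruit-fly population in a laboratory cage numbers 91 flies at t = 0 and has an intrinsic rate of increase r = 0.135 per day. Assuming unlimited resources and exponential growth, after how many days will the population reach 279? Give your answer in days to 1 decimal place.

Set N₀·e^(rt) = 279: e^(0.135·t) = 279/91 = 3.0659.
0.135·t = ln(3.0659) = 1.1204, so t = 1.1204/0.135 = 8.2989.

8.3 days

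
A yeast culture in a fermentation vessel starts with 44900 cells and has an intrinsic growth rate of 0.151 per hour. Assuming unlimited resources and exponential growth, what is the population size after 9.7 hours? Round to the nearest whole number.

194248 cells

N(t) = N₀·e^(rt) = 44900 × e^(0.151×9.7) = 44900 × e^1.465.
e^1.465 ≈ 4.3262, so N ≈ 44900 × 4.3262 = 194248.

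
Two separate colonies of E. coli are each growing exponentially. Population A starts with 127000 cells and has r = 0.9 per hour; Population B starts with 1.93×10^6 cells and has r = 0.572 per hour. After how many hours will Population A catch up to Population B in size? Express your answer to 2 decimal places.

8.30 hours

Set 127000·e^(0.9t) = 1.93×10^6·e^(0.572t).
e^((0.9 − 0.572)t) = 1.93×10^6/127000 → e^(0.328·t) = 15.197.
0.328·t = ln(15.197) = 2.7211, so t = 2.7211/0.328 = 8.296.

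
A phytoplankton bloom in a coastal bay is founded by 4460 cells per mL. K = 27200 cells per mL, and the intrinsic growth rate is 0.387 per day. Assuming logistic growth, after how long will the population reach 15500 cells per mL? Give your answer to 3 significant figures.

4.94 days

A = (K − N₀)/N₀ = (27200 − 4460)/4460 = 5.0987.
Solve 27200/(1 + 5.0987·e^(−0.387t)) = 15500: 1 + 5.0987·e^(−0.387t) = 1.7548, so e^(−0.387t) = 0.148047.
−0.387·t = ln(0.148047) = -1.9102, so t = 1.9102/0.387 = 4.936.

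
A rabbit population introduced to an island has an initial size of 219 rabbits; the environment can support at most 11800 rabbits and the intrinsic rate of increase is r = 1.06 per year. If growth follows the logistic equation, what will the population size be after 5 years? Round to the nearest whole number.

A = (K − N₀)/N₀ = (11800 − 219)/219 = 52.881.
N(t) = K/(1 + A·e^(−rt)) = 11800/(1 + 52.881×e^(−1.06×5)).
e^(−5.3) = 0.0049916; denominator = 1 + 52.881×0.0049916 = 1.264.
N = 11800/1.264 = 9335.72.

9336 rabbits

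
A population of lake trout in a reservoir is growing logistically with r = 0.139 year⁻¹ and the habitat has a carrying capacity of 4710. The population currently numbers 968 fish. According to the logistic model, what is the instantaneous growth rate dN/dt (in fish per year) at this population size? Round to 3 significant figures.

107 fish per year

dN/dt = rN(1 − N/K) = 0.139 × 968 × (1 − 968/4710).
1 − 968/4710 = 0.79448; dN/dt = 0.139 × 968 × 0.79448 = 106.9.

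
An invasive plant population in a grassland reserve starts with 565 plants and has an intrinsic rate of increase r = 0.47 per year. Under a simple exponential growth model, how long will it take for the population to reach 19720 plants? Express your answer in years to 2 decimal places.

Set N₀·e^(rt) = 19720: e^(0.47·t) = 19720/565 = 34.903.
0.47·t = ln(34.903) = 3.5526, so t = 3.5526/0.47 = 7.5586.

7.56 years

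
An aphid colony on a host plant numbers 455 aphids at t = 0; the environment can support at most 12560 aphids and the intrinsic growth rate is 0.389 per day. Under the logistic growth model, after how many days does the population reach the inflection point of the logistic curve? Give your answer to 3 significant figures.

Logistic growth is fastest at N = K/2 = 6280.
A = (K − N₀)/N₀ = 26.604. Set K/(1 + A·e^(−rt)) = K/2 → A·e^(−rt) = 1.
e^(−0.389t) = 1/26.604 = 0.0375878, so t = ln(26.604)/0.389 = 3.2811/0.389 = 8.4346.

8.43 days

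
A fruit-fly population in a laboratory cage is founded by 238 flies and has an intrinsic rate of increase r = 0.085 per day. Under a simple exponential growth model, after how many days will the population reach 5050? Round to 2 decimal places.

35.94 days

Set N₀·e^(rt) = 5050: e^(0.085·t) = 5050/238 = 21.218.
0.085·t = ln(21.218) = 3.0549, so t = 3.0549/0.085 = 35.94.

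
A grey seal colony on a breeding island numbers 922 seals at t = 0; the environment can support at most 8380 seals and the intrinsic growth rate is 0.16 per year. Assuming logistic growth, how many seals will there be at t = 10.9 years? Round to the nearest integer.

3471 seals

A = (K − N₀)/N₀ = (8380 − 922)/922 = 8.0889.
N(t) = K/(1 + A·e^(−rt)) = 8380/(1 + 8.0889×e^(−0.16×10.9)).
e^(−1.744) = 0.17482; denominator = 1 + 8.0889×0.17482 = 2.4141.
N = 8380/2.4141 = 3471.26.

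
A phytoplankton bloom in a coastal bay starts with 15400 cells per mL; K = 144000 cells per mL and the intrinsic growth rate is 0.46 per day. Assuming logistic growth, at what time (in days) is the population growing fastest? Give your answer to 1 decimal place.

4.6 days

Logistic growth is fastest at N = K/2 = 72000.
A = (K − N₀)/N₀ = 8.3506. Set K/(1 + A·e^(−rt)) = K/2 → A·e^(−rt) = 1.
e^(−0.46t) = 1/8.3506 = 0.119751, so t = ln(8.3506)/0.46 = 2.1223/0.46 = 4.6138.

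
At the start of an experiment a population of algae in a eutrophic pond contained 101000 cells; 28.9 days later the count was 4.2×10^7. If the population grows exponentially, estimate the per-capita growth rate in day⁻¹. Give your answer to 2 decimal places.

From N(t) = N₀·e^(rt): e^(r·28.9) = 4.2×10^7/101000 = 415.84.
r·28.9 = ln(415.84) = 6.0303, so r = 6.0303/28.9 = 0.20866.

0.21 per day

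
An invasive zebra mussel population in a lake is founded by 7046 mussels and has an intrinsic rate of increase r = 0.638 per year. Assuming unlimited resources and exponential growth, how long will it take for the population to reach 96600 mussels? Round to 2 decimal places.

Set N₀·e^(rt) = 96600: e^(0.638·t) = 96600/7046 = 13.71.
0.638·t = ln(13.71) = 2.6181, so t = 2.6181/0.638 = 4.1036.

4.10 years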